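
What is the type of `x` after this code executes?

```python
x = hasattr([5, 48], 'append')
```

hasattr() returns bool

bool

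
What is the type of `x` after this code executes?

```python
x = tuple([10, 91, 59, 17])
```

tuple() constructor returns tuple

tuple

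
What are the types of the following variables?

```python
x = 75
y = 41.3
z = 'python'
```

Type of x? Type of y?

x is assigned a bare integer (no decimal point), so it is an int; y is assigned a number with a decimal point, so it is a float

int, float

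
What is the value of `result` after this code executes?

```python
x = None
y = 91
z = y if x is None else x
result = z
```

x = None; y = 91; z = 91; result = 91

91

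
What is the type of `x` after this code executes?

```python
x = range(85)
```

range() returns a range object

range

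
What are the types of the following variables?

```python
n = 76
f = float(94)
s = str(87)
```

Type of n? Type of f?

n is assigned a bare integer (no decimal point), so it is an int; f is assigned the result of calling float(), which returns a float

int, float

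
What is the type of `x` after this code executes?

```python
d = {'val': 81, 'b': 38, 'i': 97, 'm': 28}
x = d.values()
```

.values() returns dict_values view

dict_values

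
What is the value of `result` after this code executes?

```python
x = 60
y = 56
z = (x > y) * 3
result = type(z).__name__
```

x is int; y is int; z is int; result = 'int'

'int'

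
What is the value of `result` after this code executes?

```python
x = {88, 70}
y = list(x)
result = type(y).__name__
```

x is set; y is list; result = 'list'

'list'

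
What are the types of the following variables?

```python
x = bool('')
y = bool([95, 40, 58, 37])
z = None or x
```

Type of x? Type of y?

bool() returns bool; bool() returns bool

bool, bool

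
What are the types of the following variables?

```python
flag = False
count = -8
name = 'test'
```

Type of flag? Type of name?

flag is assigned the constant False, which has type bool; name is assigned a quoted string literal, so it is a str

bool, str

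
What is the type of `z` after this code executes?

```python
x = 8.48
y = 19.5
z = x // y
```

float // float = float

float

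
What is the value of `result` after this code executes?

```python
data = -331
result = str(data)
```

data = -331; result = '-331'

'-331'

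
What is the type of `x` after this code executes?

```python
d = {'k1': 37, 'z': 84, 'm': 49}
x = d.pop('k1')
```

dict.pop() returns the value

int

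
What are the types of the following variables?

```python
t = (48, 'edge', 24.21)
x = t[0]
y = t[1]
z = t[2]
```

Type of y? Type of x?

tuple[1] is str; tuple[0] is int

str, int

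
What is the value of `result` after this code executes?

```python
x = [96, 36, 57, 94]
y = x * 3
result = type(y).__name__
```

x is list; y is list; result = 'list'

'list'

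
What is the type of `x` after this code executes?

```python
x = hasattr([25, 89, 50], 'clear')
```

hasattr() returns bool

bool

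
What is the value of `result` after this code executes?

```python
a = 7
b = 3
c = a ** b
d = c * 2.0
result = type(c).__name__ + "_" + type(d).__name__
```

a is int; b is int; c is int; d is float; result = 'int_float'

'int_float'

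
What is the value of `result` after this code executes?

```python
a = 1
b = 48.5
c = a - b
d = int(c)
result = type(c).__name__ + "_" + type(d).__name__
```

a is int; b is float; c is float; d is int; result = 'float_int'

'float_int'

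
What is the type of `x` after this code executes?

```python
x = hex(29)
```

hex() returns str representation

str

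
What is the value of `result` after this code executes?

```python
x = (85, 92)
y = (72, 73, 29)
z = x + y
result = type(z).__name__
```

x is tuple; y is tuple; z is tuple; result = 'tuple'

'tuple'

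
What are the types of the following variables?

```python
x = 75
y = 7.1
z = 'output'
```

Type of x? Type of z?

x is assigned a bare integer (no decimal point), so it is an int; z is assigned a quoted string literal, so it is a str

int, str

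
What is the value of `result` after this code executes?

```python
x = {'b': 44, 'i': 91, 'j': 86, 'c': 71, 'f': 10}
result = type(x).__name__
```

x is dict; result = 'dict'

'dict'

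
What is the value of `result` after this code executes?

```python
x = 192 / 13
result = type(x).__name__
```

x is float; result = 'float'

'float'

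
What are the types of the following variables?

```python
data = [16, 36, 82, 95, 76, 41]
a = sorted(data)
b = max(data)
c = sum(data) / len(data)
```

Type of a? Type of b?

sorted() returns list; max of ints returns int

list, int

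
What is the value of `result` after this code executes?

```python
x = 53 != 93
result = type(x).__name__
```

x is bool; result = 'bool'

'bool'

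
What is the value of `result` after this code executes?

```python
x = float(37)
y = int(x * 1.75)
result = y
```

x = 37.0; y = 64; result = 64

64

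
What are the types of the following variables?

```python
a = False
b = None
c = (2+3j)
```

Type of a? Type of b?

a is assigned the constant False, which has type bool; b is assigned None, whose type is NoneType

bool, NoneType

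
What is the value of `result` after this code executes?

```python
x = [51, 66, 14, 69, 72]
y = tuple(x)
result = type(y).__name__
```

x is list; y is tuple; result = 'tuple'

'tuple'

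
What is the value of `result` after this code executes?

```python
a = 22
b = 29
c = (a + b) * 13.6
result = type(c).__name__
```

a is int; b is int; c is float; result = 'float'

'float'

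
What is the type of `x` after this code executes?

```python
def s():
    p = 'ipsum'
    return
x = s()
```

Bare return returns None

NoneType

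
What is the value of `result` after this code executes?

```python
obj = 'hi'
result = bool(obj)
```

obj = 'hi'; result = True

True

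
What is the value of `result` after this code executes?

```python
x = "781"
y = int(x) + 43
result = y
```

x = '781'; y = 824; result = 824

824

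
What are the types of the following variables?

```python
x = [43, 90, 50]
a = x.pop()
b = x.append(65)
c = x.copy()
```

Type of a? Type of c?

pop() returns element; copy() returns list

int, list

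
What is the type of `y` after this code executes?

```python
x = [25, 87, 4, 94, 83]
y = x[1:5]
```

Slicing a list returns a list

list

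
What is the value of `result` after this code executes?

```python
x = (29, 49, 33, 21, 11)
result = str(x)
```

x = (29, 49, 33, 21, 11); result = '(29, 49, 33, 21, 11)'

'(29, 49, 33, 21, 11)'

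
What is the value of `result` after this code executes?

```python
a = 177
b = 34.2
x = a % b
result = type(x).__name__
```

a is int; b is float; x is float; result = 'float'

'float'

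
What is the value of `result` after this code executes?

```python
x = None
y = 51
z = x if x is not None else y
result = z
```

x = None; y = 51; z = 51; result = 51

51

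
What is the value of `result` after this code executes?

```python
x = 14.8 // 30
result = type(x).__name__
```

x is float; result = 'float'

'float'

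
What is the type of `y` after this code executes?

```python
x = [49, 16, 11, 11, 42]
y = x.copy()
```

list.copy() returns list

list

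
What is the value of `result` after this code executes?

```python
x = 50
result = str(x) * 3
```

x = 50; result = '505050'

'505050'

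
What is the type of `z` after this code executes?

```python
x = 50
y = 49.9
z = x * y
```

int * float = float

float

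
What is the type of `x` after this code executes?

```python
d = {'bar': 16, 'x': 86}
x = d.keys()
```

.keys() returns dict_keys view

dict_keys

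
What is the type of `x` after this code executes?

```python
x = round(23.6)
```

round() with no decimal places returns int

int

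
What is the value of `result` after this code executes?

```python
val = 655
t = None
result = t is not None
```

val = 655; t = None; result = False

False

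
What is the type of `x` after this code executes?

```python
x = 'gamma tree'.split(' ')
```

str.split() returns list

list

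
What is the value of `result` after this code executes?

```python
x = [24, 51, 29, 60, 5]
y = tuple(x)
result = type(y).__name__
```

x is list; y is tuple; result = 'tuple'

'tuple'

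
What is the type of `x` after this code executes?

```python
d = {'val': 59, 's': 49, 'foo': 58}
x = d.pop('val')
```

dict.pop() returns the value

int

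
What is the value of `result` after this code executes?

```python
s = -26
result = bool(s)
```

s = -26; result = True

True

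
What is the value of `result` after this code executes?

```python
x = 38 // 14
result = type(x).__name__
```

x is int; result = 'int'

'int'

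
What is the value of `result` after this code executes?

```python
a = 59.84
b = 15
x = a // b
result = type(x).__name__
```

a is float; b is int; x is float; result = 'float'

'float'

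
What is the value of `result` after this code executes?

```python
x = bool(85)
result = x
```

x = True; result = True

True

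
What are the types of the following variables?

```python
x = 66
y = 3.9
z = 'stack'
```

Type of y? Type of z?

y is assigned a number with a decimal point, so it is a float; z is assigned a quoted string literal, so it is a str

float, str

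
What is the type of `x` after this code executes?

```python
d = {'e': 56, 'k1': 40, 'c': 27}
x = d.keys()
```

.keys() returns dict_keys view

dict_keys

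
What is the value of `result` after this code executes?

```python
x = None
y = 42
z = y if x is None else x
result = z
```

x = None; y = 42; z = 42; result = 42

42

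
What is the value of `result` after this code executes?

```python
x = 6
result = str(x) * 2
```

x = 6; result = '66'

'66'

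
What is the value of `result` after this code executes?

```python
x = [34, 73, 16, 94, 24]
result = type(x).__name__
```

x is list; result = 'list'

'list'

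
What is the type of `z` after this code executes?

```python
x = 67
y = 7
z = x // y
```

int // int = int

int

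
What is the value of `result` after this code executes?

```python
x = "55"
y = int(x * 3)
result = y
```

x = '55'; y = 555555; result = 555555

555555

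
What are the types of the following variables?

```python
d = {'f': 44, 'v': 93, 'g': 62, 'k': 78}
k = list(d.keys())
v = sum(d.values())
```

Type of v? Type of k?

sum of ints is int; list() converts to list

int, list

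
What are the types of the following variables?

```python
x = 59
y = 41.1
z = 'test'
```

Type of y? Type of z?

y is assigned a number with a decimal point, so it is a float; z is assigned a quoted string literal, so it is a str

float, str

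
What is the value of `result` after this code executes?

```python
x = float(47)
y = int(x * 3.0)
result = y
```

x = 47.0; y = 141; result = 141

141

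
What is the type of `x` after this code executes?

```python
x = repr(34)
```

repr() returns str

str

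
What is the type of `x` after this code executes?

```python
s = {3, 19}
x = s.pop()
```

Popping from set[int] returns int

int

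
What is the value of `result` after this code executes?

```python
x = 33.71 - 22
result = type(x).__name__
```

x is float; result = 'float'

'float'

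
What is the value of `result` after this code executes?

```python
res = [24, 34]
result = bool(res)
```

res = [24, 34]; result = True

True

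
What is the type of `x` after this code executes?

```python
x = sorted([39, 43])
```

sorted() always returns list

list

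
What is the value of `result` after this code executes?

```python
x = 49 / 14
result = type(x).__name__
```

x is float; result = 'float'

'float'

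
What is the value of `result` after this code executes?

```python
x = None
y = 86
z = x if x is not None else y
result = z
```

x = None; y = 86; z = 86; result = 86

86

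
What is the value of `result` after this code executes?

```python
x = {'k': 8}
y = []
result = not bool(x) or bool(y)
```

x = {'k': 8}; y = []; result = False

False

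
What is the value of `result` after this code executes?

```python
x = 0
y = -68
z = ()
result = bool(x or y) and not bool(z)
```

x = 0; y = -68; z = (); result = True

True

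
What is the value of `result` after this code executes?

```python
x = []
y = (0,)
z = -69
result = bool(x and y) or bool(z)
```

x = []; y = (0,); z = -69; result = True

True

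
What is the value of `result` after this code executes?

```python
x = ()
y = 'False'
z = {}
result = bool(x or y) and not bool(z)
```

x = (); y = 'False'; z = {}; result = True

True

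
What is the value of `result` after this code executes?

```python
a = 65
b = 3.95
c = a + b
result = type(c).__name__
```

a is int; b is float; c is float; result = 'float'

'float'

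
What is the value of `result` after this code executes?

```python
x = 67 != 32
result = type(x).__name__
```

x is bool; result = 'bool'

'bool'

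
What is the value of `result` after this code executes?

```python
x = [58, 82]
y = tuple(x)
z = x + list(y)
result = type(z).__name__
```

x is list; y is tuple; z is list; result = 'list'

'list'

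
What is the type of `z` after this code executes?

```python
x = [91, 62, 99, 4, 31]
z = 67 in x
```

'in' operator returns bool

bool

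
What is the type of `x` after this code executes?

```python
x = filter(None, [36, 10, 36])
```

filter() returns a filter object

filter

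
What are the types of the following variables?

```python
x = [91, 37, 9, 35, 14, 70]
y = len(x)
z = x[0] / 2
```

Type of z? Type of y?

int / int = float; len() returns int

float, int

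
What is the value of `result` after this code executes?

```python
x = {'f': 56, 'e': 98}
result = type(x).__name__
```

x is dict; result = 'dict'

'dict'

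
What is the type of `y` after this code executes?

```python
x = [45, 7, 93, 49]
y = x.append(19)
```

list.append() returns None (mutates in place)

NoneType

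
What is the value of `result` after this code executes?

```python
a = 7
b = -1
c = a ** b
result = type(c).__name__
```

a is int; b is int; c is float; result = 'float'

'float'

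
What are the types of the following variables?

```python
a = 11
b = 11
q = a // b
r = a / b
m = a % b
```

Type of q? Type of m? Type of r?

// returns int; % of ints returns int; / returns float

int, int, float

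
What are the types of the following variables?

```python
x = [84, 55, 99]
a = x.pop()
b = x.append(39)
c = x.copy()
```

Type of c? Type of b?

copy() returns list; append() returns None

list, NoneType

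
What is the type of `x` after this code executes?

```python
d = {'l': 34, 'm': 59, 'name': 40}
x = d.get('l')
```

dict.get() returns value type when found

int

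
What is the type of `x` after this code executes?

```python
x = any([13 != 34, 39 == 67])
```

any() returns bool

bool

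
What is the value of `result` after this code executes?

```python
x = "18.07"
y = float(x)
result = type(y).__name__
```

x is str; y is float; result = 'float'

'float'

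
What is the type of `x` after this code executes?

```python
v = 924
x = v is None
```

'is' comparison returns bool

bool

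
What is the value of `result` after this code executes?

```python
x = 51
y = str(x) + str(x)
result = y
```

x = 51; y = '5151'; result = '5151'

'5151'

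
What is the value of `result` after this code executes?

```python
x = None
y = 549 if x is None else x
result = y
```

x = None; y = 549; result = 549

549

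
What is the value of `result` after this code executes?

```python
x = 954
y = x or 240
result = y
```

x = 954; y = 954; result = 954

954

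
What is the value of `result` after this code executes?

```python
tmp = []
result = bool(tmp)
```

tmp = []; result = False

False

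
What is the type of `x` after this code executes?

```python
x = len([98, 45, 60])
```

len() always returns int

int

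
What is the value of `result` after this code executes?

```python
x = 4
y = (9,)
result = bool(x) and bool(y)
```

x = 4; y = (9,); result = True

True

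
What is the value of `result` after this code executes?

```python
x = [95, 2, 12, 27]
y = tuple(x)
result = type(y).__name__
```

x is list; y is tuple; result = 'tuple'

'tuple'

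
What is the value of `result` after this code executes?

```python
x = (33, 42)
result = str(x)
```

x = (33, 42); result = '(33, 42)'

'(33, 42)'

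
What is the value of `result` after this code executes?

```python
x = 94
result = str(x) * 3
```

x = 94; result = '949494'

'949494'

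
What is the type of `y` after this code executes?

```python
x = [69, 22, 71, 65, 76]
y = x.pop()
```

list.pop() returns the popped element

int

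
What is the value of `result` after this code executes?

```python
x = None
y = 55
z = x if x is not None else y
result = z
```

x = None; y = 55; z = 55; result = 55

55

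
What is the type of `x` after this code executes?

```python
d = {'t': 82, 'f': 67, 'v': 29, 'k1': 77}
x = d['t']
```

Accessing dict[str, int] with str key returns int

int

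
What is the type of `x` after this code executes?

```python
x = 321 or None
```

'or' returns first truthy value

int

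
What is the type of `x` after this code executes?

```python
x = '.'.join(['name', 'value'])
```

str.join() returns str

str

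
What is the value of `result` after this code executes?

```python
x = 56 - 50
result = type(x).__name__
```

x is int; result = 'int'

'int'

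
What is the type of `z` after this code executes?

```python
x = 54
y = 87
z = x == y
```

Equality comparison returns bool

bool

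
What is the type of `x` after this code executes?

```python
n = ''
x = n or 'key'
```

'or' returns first truthy value (str)

str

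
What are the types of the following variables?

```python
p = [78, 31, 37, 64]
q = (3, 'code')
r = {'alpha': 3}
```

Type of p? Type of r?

p is assigned a list literal (square brackets); r is assigned a dict literal ({key: value})

list, dict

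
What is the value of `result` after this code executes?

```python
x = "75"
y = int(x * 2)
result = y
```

x = '75'; y = 7575; result = 7575

7575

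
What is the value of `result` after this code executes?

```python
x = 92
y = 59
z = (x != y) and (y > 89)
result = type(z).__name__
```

x is int; y is int; z is bool; result = 'bool'

'bool'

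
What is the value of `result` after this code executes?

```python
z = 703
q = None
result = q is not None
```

z = 703; q = None; result = False

False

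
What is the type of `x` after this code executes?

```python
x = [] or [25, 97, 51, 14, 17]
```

'or' returns first truthy value (list)

list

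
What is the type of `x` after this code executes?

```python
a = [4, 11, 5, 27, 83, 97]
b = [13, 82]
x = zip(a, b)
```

zip() returns a zip object

zip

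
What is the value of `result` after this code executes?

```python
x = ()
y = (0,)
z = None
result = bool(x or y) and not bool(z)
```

x = (); y = (0,); z = None; result = True

True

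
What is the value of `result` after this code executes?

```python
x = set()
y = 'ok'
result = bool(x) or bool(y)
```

x = set(); y = 'ok'; result = True

True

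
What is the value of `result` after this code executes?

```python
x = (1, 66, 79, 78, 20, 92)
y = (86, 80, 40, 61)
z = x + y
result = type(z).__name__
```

x is tuple; y is tuple; z is tuple; result = 'tuple'

'tuple'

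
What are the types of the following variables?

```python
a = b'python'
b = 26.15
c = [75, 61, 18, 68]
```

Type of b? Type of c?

b is assigned a number with a decimal point, so it is a float; c is assigned a list literal (square brackets)

float, list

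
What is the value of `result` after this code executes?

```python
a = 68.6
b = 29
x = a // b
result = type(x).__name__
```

a is float; b is int; x is float; result = 'float'

'float'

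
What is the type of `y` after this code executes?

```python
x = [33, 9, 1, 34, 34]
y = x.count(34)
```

list.count() returns int

int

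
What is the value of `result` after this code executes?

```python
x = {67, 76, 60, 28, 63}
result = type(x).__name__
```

x is set; result = 'set'

'set'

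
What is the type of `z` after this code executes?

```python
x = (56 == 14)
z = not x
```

'not' returns bool

bool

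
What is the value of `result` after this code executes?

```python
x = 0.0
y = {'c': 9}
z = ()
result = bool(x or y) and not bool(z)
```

x = 0.0; y = {'c': 9}; z = (); result = True

True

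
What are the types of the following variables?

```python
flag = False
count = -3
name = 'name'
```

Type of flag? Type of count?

flag is assigned the constant False, which has type bool; count is assigned a bare integer (no decimal point), so it is an int

bool, int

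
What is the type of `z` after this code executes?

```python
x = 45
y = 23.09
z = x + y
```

int + float = float

float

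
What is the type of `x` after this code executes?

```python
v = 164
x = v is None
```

'is' comparison returns bool

bool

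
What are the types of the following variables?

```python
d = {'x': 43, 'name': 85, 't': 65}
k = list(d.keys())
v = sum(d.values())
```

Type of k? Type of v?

list() converts to list; sum of ints is int

list, int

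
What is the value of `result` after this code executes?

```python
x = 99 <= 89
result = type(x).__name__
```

x is bool; result = 'bool'

'bool'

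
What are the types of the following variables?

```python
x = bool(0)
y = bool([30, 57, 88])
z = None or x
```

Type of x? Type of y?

bool() returns bool; bool() returns bool

bool, bool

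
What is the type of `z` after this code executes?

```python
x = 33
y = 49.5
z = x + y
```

int + float = float

float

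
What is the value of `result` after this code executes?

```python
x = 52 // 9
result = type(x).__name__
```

x is int; result = 'int'

'int'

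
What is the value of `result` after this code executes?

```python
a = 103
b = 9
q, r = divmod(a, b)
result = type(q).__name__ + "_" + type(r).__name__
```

a is int; b is int; q is int; r is int; result = 'int_int'

'int_int'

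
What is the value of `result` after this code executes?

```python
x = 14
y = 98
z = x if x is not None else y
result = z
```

x = 14; y = 98; z = 14; result = 14

14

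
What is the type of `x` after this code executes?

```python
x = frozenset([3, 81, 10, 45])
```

frozenset() returns frozenset

frozenset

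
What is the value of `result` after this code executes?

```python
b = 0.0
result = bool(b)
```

b = 0.0; result = False

False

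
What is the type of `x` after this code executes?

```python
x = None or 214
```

'or' with None returns the other truthy value

int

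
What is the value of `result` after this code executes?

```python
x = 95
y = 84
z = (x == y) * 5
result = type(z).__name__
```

x is int; y is int; z is int; result = 'int'

'int'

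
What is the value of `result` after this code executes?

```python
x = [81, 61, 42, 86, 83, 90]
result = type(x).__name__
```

x is list; result = 'list'

'list'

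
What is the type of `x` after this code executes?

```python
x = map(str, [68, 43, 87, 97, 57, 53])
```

map() returns a map object

map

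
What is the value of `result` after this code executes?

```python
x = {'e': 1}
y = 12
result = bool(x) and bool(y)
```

x = {'e': 1}; y = 12; result = True

True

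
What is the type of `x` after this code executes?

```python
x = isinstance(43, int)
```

isinstance() returns bool

bool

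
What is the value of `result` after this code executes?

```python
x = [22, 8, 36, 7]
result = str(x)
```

x = [22, 8, 36, 7]; result = '[22, 8, 36, 7]'

'[22, 8, 36, 7]'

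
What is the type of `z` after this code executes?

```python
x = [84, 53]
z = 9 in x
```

'in' operator returns bool

bool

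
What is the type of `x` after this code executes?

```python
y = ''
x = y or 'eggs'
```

'or' returns first truthy value (str)

str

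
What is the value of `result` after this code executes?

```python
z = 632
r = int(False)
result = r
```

z = 632; r = 0; result = 0

0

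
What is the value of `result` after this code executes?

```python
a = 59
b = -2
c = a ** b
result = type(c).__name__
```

a is int; b is int; c is float; result = 'float'

'float'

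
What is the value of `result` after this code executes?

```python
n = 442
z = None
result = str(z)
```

n = 442; z = None; result = 'None'

'None'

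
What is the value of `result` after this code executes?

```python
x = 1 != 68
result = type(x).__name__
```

x is bool; result = 'bool'

'bool'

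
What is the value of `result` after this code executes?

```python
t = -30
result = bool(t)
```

t = -30; result = True

True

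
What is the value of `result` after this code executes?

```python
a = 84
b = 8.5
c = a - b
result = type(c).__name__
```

a is int; b is float; c is float; result = 'float'

'float'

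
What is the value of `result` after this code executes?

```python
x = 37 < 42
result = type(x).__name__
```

x is bool; result = 'bool'

'bool'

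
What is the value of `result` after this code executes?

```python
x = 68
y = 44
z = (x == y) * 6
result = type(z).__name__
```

x is int; y is int; z is int; result = 'int'

'int'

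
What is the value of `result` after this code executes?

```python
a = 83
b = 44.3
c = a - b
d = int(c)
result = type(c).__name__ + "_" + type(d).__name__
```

a is int; b is float; c is float; d is int; result = 'float_int'

'float_int'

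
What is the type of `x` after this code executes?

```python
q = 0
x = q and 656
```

'and' returns first falsy value (0 is int)

int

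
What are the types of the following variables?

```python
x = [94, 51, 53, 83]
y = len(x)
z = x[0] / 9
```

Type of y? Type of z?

len() returns int; int / int = float

int, float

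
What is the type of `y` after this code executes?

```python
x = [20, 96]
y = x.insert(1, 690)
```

list.insert() returns None

NoneType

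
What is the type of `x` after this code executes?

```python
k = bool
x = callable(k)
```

callable() returns bool

bool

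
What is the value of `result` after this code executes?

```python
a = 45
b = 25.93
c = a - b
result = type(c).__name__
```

a is int; b is float; c is float; result = 'float'

'float'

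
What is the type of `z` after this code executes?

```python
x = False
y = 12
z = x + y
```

bool + int = int (bool is subclass of int)

int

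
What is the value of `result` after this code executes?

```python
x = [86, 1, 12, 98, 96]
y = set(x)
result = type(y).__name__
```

x is list; y is set; result = 'set'

'set'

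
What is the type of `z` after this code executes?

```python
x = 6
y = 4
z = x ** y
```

positive int ** positive int = int

int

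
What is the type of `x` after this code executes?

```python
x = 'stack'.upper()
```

str.upper() returns str

str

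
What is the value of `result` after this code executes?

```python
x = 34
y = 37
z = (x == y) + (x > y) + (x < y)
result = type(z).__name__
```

x is int; y is int; z is int; result = 'int'

'int'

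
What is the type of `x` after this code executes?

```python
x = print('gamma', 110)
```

print() returns None

NoneType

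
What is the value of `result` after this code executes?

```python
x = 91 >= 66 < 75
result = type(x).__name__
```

x is bool; result = 'bool'

'bool'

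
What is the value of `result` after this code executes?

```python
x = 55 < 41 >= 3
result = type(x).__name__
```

x is bool; result = 'bool'

'bool'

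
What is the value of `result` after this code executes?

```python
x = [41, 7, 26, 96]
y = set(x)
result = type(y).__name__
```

x is list; y is set; result = 'set'

'set'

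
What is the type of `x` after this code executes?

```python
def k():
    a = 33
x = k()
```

Function without return returns None

NoneType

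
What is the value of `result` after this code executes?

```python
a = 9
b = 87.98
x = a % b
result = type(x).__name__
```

a is int; b is float; x is float; result = 'float'

'float'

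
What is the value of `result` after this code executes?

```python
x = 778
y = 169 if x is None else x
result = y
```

x = 778; y = 778; result = 778

778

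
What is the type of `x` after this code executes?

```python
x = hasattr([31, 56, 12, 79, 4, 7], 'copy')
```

hasattr() returns bool

bool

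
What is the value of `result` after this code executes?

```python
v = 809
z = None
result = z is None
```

v = 809; z = None; result = True

True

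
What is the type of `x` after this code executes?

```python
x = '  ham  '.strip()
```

str.strip() returns str

str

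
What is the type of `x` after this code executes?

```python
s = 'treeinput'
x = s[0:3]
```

Slicing a str returns str

str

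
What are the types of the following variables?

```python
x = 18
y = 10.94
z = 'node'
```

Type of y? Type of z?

y is assigned a number with a decimal point, so it is a float; z is assigned a quoted string literal, so it is a str

float, str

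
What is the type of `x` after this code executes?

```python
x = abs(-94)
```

abs() of int returns int

int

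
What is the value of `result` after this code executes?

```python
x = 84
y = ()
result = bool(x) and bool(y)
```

x = 84; y = (); result = False

False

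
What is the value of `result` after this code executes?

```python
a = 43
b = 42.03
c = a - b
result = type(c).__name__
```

a is int; b is float; c is float; result = 'float'

'float'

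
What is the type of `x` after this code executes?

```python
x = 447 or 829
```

'or' returns first truthy value (int)

int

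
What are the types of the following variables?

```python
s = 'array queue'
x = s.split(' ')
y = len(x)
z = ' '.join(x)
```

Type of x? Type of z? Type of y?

str.split() returns list; str.join() returns str; len() returns int

list, str, int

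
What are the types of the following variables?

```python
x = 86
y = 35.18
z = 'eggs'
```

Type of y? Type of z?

y is assigned a number with a decimal point, so it is a float; z is assigned a quoted string literal, so it is a str

float, str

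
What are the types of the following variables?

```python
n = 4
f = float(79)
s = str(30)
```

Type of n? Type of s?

n is assigned a bare integer (no decimal point), so it is an int; s is assigned the result of calling str(), which returns a str

int, str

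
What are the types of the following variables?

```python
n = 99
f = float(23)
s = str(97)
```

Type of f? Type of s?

f is assigned the result of calling float(), which returns a float; s is assigned the result of calling str(), which returns a str

float, str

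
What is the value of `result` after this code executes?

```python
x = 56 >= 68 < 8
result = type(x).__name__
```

x is bool; result = 'bool'

'bool'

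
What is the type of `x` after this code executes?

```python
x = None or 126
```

'or' with None returns the other truthy value

int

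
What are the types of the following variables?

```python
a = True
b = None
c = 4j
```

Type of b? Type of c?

b is assigned None, whose type is NoneType; c is assigned 4j, an imaginary literal (j suffix), which has type complex

NoneType, complex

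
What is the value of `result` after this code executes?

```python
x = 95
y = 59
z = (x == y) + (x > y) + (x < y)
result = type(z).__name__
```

x is int; y is int; z is int; result = 'int'

'int'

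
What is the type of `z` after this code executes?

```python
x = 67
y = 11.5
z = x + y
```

int + float = float

float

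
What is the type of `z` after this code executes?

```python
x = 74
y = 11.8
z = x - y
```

int - float = float

float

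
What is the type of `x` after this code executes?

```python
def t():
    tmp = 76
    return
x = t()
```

Bare return returns None

NoneType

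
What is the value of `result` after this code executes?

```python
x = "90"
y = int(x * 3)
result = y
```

x = '90'; y = 909090; result = 909090

909090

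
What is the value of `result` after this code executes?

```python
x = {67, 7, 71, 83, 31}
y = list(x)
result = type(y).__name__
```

x is set; y is list; result = 'list'

'list'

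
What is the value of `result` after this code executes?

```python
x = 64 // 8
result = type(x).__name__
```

x is int; result = 'int'

'int'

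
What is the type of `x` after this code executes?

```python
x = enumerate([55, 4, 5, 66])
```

enumerate() returns an enumerate object

enumerate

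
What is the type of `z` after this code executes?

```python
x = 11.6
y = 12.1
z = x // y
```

float // float = float

float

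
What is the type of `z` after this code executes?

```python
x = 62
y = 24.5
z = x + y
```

int + float = float

float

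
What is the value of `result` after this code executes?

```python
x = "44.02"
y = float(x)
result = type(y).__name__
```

x is str; y is float; result = 'float'

'float'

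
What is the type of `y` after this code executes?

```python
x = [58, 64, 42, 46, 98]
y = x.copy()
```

list.copy() returns list

list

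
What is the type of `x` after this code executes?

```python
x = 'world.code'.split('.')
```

str.split() returns list

list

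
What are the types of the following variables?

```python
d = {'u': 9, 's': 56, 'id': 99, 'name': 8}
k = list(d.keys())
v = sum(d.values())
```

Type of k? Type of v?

list() converts to list; sum of ints is int

list, int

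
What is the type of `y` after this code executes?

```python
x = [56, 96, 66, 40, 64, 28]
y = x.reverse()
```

list.reverse() returns None

NoneType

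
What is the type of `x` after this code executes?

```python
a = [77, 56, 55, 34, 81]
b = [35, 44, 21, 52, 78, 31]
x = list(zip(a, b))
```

list(zip()) returns a list of tuples

list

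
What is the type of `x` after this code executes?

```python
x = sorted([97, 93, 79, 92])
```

sorted() always returns list

list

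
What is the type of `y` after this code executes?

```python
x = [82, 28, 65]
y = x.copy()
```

list.copy() returns list

list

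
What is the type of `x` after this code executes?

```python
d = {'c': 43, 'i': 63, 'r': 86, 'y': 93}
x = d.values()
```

.values() returns dict_values view

dict_values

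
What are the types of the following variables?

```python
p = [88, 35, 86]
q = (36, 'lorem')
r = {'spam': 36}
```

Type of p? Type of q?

p is assigned a list literal (square brackets); q is assigned a tuple (parenthesized, comma-separated values)

list, tuple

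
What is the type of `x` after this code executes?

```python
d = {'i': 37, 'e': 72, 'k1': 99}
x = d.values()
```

.values() returns dict_values view

dict_values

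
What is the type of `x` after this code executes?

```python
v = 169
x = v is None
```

'is' comparison returns bool

bool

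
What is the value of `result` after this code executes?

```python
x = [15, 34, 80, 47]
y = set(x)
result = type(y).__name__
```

x is list; y is set; result = 'set'

'set'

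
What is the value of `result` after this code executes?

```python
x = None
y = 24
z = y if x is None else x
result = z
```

x = None; y = 24; z = 24; result = 24

24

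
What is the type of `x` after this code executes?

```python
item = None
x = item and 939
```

'and' returns first falsy value (None)

NoneType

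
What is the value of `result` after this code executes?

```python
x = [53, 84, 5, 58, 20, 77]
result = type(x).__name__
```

x is list; result = 'list'

'list'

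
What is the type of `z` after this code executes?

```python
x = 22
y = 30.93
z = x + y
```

int + float = float

float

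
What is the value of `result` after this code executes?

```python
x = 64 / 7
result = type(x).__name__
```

x is float; result = 'float'

'float'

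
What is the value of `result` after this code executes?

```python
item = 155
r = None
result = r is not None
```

item = 155; r = None; result = False

False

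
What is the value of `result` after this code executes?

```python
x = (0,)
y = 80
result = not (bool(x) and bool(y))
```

x = (0,); y = 80; result = False

False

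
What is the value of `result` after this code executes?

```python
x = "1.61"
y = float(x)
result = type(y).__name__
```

x is str; y is float; result = 'float'

'float'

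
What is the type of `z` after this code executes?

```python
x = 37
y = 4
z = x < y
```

Comparison returns bool

bool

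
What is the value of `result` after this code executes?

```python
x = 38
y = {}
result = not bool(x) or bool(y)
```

x = 38; y = {}; result = False

False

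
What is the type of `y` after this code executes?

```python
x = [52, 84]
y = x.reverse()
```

list.reverse() returns None

NoneType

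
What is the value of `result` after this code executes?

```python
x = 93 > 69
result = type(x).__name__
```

x is bool; result = 'bool'

'bool'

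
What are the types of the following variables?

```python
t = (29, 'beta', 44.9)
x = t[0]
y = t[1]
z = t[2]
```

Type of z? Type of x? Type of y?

tuple[2] is float; tuple[0] is int; tuple[1] is str

float, int, str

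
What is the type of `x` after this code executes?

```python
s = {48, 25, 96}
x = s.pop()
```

Popping from set[int] returns int

int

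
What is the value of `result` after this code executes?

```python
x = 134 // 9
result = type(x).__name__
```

x is int; result = 'int'

'int'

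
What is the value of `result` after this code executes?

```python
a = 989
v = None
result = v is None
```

a = 989; v = None; result = True

True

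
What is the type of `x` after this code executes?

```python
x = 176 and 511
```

'and' with truthy values returns last operand (int)

int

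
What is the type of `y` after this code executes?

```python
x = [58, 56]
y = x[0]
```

Indexing list[int] returns int

int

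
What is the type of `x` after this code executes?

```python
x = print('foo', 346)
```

print() returns None

NoneType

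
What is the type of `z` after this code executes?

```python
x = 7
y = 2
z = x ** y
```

positive int ** positive int = int

int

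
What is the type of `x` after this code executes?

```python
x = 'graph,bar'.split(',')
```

str.split() returns list

list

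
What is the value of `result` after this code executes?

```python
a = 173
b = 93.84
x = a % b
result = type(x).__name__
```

a is int; b is float; x is float; result = 'float'

'float'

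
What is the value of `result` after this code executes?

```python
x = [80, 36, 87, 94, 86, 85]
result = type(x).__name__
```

x is list; result = 'list'

'list'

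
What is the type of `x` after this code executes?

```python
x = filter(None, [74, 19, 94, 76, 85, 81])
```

filter() returns a filter object

filter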